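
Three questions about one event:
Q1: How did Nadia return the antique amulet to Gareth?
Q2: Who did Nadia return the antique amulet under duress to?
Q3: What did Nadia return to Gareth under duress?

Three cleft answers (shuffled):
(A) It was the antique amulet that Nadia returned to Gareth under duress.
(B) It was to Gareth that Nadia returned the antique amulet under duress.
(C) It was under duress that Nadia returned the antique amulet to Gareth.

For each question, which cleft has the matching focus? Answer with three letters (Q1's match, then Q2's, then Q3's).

Q1 asks about the manner; cleft (C) focuses "under duress", which is the manner — so Q1 → C.
Q2 asks about the recipient; cleft (B) focuses "to Gareth", which is the recipient — so Q2 → B.
Q3 asks about the direct object; cleft (A) focuses "the antique amulet", which is the direct object — so Q3 → A.
Mapping: Q1→C, Q2→B, Q3→A.

CBA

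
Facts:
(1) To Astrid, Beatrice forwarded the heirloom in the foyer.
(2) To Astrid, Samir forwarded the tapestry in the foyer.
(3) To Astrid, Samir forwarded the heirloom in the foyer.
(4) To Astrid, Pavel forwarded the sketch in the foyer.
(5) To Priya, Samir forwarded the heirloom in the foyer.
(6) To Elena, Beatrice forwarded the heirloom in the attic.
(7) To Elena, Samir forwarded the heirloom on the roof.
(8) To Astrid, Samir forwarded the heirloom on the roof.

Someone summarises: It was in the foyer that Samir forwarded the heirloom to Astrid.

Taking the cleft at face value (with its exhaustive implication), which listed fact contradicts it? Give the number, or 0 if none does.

8

Focus of the cleft: "in the foyer" (the setting). Presupposed background: same agent, thing, recipient (Samir / the heirloom / Astrid).
The exhaustive reading says no other setting fits that background.
But fact (8) also has same agent, thing, recipient (Samir / the heirloom / Astrid), with setting = on the roof — so the exhaustive reading fails.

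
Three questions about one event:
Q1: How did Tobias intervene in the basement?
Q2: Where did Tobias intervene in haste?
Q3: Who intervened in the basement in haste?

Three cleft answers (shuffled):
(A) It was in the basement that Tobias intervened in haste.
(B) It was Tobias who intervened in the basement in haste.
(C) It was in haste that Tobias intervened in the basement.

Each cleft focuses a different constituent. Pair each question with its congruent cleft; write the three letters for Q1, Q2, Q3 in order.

Q1 asks about the manner; cleft (C) focuses "in haste", which is the manner — so Q1 → C.
Q2 asks about the location; cleft (A) focuses "in the basement", which is the location — so Q2 → A.
Q3 asks about the subject (agent); cleft (B) focuses "Tobias", which is the subject (agent) — so Q3 → B.
Mapping: Q1→C, Q2→A, Q3→B.

CAB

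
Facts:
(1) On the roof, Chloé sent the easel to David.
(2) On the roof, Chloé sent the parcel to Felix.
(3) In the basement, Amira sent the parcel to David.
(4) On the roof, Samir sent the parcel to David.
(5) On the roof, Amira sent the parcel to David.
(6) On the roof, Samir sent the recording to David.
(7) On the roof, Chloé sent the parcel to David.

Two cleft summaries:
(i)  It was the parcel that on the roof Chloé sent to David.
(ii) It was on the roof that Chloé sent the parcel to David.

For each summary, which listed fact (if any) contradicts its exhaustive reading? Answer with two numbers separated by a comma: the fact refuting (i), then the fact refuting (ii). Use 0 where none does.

Summary (i) focuses "the parcel" (the thing); background Chloé as agent and David as recipient and on the roof as setting. Fact (1) matches that background with thing = the easel — refutes (i).
Summary (ii) focuses "on the roof" (the setting); background Chloé as agent and the parcel as thing and David as recipient. No fact matches that background with a different setting, so 0.

1, 0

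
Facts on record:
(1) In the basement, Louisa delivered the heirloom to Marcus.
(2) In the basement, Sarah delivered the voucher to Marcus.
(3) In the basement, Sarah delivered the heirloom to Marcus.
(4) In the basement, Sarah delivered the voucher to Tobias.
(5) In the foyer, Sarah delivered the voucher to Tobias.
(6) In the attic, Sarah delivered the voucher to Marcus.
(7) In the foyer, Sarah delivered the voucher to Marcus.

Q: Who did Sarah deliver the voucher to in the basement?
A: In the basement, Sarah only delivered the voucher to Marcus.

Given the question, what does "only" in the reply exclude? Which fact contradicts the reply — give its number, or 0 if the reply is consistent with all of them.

4

The question "Who did ... to ...?" targets the recipient, so in the reply the focus falls on "Marcus".
So "only" ranges over recipients; the rest (Sarah as agent and the voucher as thing and in the basement as setting) is presupposed.
Fact (4) shares the background with a different recipient (Tobias) — counterexample.
(Fact (6) would refute a reading with focus on the setting — but that is not what the question asks.)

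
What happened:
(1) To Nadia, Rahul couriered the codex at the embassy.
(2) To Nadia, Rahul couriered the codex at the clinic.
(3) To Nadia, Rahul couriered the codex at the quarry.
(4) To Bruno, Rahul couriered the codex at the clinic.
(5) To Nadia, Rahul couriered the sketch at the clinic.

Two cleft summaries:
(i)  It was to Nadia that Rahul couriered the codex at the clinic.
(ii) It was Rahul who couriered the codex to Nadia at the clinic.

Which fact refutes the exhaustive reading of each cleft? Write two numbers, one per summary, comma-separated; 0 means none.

Summary (i) focuses "Nadia" (the recipient); background agent = Rahul, thing = the codex, setting = at the clinic. Fact (4) matches that background with recipient = Bruno — refutes (i).
Summary (ii) focuses "Rahul" (the agent); background thing = the codex, recipient = Nadia, setting = at the clinic. No fact matches that background with a different agent, so 0.

4, 0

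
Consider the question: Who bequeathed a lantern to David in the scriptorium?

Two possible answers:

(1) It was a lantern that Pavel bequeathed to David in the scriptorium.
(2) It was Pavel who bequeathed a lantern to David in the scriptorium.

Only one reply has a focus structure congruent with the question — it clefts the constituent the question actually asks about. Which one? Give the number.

The question word "who" targets the subject (agent).
Option (1) clefts "a lantern" — the direct object, not what was asked.
Option (2) clefts "Pavel" — that matches what the question asks about.
So the congruent reply is (2).

2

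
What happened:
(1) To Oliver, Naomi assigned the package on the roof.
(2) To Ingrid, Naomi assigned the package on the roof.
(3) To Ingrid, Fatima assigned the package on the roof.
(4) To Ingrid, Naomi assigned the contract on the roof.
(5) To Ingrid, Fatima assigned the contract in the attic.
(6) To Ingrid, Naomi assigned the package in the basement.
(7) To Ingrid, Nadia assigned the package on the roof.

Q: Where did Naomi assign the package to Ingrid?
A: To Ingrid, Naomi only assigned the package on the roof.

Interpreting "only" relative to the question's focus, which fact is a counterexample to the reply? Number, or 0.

6

Answering "Where did ...?" puts focus on the setting — here, "on the roof".
"Only" then excludes alternative settings while the background — agent = Naomi, thing = the package, recipient = Ingrid — is held fixed.
Fact (6) keeps agent = Naomi, thing = the package, recipient = Ingrid but has setting = in the basement; that refutes the reply.
(Fact (4) would refute a reading with focus on the thing — but that is not what the question asks.)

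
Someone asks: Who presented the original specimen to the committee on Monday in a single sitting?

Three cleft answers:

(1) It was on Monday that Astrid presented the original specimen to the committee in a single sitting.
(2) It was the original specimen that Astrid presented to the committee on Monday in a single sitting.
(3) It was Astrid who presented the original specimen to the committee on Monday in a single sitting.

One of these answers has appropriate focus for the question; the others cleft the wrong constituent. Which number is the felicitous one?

The question word "who" targets the subject (agent).
Option (1) clefts "on Monday" — the time, not what was asked.
Option (2) clefts "the original specimen" — the direct object, not what was asked.
Option (3) clefts "Astrid" — that matches what the question asks about.
So the congruent reply is (3).

3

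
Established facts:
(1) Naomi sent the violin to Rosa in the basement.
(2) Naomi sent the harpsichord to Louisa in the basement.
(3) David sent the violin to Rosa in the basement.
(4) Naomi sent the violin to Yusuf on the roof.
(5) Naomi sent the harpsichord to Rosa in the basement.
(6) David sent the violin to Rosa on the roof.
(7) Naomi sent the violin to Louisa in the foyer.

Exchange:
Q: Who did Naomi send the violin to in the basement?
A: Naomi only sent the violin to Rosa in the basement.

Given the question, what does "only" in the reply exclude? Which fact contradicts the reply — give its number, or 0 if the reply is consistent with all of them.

Answering "Who did ... to ...?" puts focus on the recipient — here, "Rosa".
So "only" ranges over recipients; the rest (agent = Naomi, thing = the violin, setting = in the basement) is presupposed.
No fact keeps agent = Naomi, thing = the violin, setting = in the basement while changing the recipient; every other fact differs on something backgrounded. The reply stands.
(Fact (5) would refute a reading with focus on the thing — but that is not what the question asks.)

0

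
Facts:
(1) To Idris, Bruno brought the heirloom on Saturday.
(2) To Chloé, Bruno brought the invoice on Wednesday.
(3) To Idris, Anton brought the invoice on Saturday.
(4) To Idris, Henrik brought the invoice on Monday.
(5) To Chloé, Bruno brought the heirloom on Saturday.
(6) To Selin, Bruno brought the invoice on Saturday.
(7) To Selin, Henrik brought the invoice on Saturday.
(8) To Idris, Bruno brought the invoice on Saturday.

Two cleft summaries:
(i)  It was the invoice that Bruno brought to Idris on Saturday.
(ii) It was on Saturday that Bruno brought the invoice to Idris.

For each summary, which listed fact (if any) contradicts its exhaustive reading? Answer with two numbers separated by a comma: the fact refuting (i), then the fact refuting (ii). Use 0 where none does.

1, 0

Summary (i) focuses "the invoice" (the thing); background Bruno as agent and Idris as recipient and on Saturday as setting. Fact (1) matches that background with thing = the heirloom — refutes (i).
Summary (ii) focuses "on Saturday" (the setting); background Bruno as agent and the invoice as thing and Idris as recipient. No fact matches that background with a different setting, so 0.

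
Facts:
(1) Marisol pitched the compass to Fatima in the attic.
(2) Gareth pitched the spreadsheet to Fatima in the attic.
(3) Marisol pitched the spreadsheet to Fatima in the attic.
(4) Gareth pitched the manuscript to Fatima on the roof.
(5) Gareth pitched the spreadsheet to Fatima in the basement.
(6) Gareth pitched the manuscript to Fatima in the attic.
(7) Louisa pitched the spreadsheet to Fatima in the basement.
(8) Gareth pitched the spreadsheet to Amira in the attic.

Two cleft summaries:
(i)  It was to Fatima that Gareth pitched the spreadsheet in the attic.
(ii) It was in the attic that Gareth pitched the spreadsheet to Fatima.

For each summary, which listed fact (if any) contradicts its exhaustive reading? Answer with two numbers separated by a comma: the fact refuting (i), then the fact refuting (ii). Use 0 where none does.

Summary (i) focuses "Fatima" (the recipient); background agent = Gareth, thing = the spreadsheet, setting = in the attic. Fact (8) matches that background with recipient = Amira — refutes (i).
Summary (ii) focuses "in the attic" (the setting); background agent = Gareth, thing = the spreadsheet, recipient = Fatima. Fact (5) matches that background with setting = in the basement — refutes (ii).

8, 5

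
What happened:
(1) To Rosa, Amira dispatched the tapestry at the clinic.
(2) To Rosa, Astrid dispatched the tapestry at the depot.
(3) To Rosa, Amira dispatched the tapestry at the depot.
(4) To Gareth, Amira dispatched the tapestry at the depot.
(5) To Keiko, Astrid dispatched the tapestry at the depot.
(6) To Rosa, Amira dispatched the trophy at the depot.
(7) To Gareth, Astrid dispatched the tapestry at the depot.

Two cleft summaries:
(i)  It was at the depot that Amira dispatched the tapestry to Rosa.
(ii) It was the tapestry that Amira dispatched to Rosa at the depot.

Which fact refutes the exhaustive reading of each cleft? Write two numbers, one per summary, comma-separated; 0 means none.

(i): focus "at the depot". Looking for agent = Amira, thing = the tapestry, recipient = Rosa with some other setting — fact (1) has at the clinic there. Refuted.
(ii): focus "the tapestry". Looking for agent = Amira, recipient = Rosa, setting = at the depot with some other thing — fact (6) has the trophy there. Refuted.

1, 6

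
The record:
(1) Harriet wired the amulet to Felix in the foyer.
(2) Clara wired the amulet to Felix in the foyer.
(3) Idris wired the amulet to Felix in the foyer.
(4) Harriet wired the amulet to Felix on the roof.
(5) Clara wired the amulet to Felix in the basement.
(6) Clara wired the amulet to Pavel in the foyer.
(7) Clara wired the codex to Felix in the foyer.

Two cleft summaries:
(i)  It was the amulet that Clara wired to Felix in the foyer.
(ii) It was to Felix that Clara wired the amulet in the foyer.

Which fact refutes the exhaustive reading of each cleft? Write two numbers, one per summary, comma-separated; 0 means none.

Summary (i) focuses "the amulet" (the thing); background agent = Clara, recipient = Felix, setting = in the foyer. Fact (7) matches that background with thing = the codex — refutes (i).
Summary (ii) focuses "Felix" (the recipient); background agent = Clara, thing = the amulet, setting = in the foyer. Fact (6) matches that background with recipient = Pavel — refutes (ii).

7, 6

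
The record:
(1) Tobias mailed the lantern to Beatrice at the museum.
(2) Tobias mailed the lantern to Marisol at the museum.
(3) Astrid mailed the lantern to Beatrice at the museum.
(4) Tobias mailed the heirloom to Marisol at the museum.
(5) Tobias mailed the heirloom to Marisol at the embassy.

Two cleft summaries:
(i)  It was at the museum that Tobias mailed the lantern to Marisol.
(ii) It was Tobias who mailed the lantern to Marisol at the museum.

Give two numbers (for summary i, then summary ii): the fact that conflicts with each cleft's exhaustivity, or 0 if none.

(i): focus "at the museum". No fact shares Tobias as agent and the lantern as thing and Marisol as recipient with a different setting. 0.
(ii): focus "Tobias". No fact shares the lantern as thing and Marisol as recipient and at the museum as setting with a different agent. 0.

0, 0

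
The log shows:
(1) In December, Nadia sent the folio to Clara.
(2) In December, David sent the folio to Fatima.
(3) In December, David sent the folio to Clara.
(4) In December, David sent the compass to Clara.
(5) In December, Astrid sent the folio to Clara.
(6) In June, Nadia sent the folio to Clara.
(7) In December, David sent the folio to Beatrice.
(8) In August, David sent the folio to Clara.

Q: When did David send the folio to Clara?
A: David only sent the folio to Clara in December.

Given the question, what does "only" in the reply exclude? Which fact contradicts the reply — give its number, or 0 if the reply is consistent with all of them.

The question "When did ...?" targets the setting, so in the reply the focus falls on "in December".
So "only" ranges over settings; the rest (David as agent and the folio as thing and Clara as recipient) is presupposed.
Fact (8) shares the background with a different setting (in August) — counterexample.
(Fact (4) would refute a reading with focus on the thing — but that is not what the question asks.)

8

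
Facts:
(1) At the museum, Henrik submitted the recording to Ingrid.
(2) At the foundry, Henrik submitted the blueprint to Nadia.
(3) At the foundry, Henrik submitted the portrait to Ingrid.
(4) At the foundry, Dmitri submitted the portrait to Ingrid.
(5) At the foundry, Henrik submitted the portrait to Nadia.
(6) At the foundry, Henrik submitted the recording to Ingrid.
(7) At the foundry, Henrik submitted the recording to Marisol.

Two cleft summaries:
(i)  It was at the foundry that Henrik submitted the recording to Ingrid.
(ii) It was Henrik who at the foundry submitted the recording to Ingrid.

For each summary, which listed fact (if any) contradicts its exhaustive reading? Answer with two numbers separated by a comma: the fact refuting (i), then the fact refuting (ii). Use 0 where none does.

(i): focus "at the foundry". Looking for agent = Henrik, thing = the recording, recipient = Ingrid with some other setting — fact (1) has at the museum there. Refuted.
(ii): focus "Henrik". No fact shares thing = the recording, recipient = Ingrid, setting = at the foundry with a different agent. 0.

1, 0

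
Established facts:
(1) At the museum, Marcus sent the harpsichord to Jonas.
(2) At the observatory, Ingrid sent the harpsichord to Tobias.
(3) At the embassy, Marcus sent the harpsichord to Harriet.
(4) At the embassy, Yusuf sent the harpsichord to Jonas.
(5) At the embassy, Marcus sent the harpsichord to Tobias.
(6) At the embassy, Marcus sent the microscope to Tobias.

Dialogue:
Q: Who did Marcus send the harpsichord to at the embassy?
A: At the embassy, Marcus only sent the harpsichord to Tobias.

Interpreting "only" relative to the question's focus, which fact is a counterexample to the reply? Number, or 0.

Answering "Who did ... to ...?" puts focus on the recipient — here, "Tobias".
"Only" then excludes alternative recipients while the background — same agent, thing, setting (Marcus / the harpsichord / at the embassy) — is held fixed.
Fact (3) keeps same agent, thing, setting (Marcus / the harpsichord / at the embassy) but has recipient = Harriet; that refutes the reply.
(Fact (6) would refute a reading with focus on the thing — but that is not what the question asks.)

3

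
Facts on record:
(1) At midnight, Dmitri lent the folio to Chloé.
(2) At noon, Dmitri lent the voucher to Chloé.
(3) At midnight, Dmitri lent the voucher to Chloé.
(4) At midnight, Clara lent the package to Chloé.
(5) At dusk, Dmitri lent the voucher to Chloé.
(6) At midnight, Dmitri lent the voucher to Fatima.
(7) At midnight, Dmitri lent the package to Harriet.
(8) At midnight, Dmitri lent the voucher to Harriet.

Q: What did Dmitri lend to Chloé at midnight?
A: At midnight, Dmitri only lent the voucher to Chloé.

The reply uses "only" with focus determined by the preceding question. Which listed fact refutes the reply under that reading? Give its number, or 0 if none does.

1

Answering "What did ...?" puts focus on the thing — here, "the voucher".
"Only" then excludes alternative things while the background — agent = Dmitri, recipient = Chloé, setting = at midnight — is held fixed.
Fact (1) keeps agent = Dmitri, recipient = Chloé, setting = at midnight but has thing = the folio; that refutes the reply.
(Fact (6) would refute a reading with focus on the recipient — but that is not what the question asks.)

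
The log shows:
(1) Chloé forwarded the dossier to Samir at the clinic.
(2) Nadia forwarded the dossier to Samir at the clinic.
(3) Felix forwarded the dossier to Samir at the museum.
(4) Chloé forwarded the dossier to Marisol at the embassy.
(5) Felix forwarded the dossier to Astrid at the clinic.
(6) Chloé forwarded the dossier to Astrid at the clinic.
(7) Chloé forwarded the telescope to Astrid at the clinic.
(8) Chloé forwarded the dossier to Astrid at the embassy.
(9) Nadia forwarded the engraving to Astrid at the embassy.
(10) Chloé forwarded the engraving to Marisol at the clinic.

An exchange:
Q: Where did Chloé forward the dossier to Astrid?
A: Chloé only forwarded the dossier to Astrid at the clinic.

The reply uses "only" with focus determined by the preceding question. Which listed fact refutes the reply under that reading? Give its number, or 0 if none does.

Answering "Where did ...?" puts focus on the setting — here, "at the clinic".
"Only" then excludes alternative settings while the background — agent = Chloé, thing = the dossier, recipient = Astrid — is held fixed.
Fact (8) keeps agent = Chloé, thing = the dossier, recipient = Astrid but has setting = at the embassy; that refutes the reply.
(Fact (1) would refute a reading with focus on the recipient — but that is not what the question asks.)

8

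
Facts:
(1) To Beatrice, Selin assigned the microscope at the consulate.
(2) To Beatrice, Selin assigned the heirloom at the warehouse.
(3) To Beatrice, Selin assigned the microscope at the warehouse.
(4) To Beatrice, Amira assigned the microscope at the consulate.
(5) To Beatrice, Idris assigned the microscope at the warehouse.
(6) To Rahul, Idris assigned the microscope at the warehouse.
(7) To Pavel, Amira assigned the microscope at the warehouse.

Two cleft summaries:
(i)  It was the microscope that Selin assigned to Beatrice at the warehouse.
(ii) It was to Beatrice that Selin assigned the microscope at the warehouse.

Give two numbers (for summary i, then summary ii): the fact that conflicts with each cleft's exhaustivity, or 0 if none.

Summary (i) focuses "the microscope" (the thing); background agent = Selin, recipient = Beatrice, setting = at the warehouse. Fact (2) matches that background with thing = the heirloom — refutes (i).
Summary (ii) focuses "Beatrice" (the recipient); background agent = Selin, thing = the microscope, setting = at the warehouse. No fact matches that background with a different recipient, so 0.

2, 0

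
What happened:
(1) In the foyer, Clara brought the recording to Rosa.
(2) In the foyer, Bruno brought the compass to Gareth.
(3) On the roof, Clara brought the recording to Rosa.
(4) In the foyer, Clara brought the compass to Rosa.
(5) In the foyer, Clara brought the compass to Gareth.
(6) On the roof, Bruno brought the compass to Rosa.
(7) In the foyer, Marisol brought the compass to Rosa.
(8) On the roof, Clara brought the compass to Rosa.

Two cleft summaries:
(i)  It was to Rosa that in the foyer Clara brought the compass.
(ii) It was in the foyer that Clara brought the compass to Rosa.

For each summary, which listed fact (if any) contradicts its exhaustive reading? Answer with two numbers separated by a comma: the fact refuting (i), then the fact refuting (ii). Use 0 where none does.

(i): focus "Rosa". Looking for same agent, thing, setting (Clara / the compass / in the foyer) with some other recipient — fact (5) has Gareth there. Refuted.
(ii): focus "in the foyer". Looking for same agent, thing, recipient (Clara / the compass / Rosa) with some other setting — fact (8) has on the roof there. Refuted.

5, 8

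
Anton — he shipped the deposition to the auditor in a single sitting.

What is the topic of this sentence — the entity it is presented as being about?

The construction explicitly marks "Anton" as what the sentence is about — the topic.
The remainder of the clause is the comment (what is said about the topic).

Anton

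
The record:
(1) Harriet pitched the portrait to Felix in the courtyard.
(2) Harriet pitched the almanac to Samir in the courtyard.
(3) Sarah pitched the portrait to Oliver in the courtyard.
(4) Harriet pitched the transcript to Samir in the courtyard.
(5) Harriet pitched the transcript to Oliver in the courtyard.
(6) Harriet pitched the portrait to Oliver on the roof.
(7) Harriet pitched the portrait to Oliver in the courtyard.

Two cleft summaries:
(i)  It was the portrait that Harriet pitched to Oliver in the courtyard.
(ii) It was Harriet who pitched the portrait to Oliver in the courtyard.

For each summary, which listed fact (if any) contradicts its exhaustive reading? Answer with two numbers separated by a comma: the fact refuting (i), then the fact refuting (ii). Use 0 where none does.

(i): focus "the portrait". Looking for Harriet as agent and Oliver as recipient and in the courtyard as setting with some other thing — fact (5) has the transcript there. Refuted.
(ii): focus "Harriet". Looking for the portrait as thing and Oliver as recipient and in the courtyard as setting with some other agent — fact (3) has Sarah there. Refuted.

5, 3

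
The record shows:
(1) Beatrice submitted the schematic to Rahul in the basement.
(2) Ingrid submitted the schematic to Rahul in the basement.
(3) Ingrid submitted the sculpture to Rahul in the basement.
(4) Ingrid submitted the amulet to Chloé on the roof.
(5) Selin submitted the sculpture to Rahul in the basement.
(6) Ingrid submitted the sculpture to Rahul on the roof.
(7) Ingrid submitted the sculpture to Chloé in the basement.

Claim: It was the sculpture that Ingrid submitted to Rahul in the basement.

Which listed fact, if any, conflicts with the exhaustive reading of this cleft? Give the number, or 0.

2

Focus of the cleft: "the sculpture" (the thing). Presupposed background: same agent, recipient, setting (Ingrid / Rahul / in the basement).
The exhaustive reading says no other thing fits that background.
But fact (2) also has same agent, recipient, setting (Ingrid / Rahul / in the basement), with thing = the schematic — so the exhaustive reading fails.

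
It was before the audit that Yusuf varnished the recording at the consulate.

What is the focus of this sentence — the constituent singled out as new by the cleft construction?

before the audit

In an it-cleft "It was X that/who ...", the clefted constituent X is the focus; the that/who-clause expresses the presupposed open proposition.
Here the focus is "before the audit". The backgrounded (presupposed) material includes "Yusuf", "the recording" and "at the consulate".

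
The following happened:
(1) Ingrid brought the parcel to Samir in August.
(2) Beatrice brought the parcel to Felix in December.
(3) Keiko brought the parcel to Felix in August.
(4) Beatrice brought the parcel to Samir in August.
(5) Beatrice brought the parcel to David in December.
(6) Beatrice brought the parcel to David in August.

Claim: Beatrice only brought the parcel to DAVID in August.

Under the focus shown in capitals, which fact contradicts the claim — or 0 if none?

4

Focus (in capitals) is "David" — the recipient. "Only" excludes alternative recipients while holding fixed agent = Beatrice, thing = the parcel, setting = in August.
Fact (4) shares the background but differs in recipient (Samir) — a counterexample.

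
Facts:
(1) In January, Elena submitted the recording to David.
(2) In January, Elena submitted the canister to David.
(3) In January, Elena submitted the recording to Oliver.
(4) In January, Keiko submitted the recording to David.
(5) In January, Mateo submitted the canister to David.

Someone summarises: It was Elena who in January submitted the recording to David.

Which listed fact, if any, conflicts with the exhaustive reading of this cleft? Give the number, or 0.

4

The cleft puts "Elena" in focus and presupposes the open proposition with the recording as thing and David as recipient and in January as setting.
Exhaustivity: Elena is the only agent satisfying that background.
Fact (4) shares the background but with agent = Keiko; exhaustivity is violated.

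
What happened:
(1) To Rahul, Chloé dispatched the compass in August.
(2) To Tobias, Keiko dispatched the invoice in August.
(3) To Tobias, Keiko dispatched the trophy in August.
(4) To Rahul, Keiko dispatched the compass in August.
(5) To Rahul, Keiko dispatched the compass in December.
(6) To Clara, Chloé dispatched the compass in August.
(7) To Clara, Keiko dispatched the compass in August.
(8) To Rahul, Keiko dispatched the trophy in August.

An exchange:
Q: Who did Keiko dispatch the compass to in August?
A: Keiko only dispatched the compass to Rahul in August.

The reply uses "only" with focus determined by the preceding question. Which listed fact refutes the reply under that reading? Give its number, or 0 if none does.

7

Answering "Who did ... to ...?" puts focus on the recipient — here, "Rahul".
So "only" ranges over recipients; the rest (same agent, thing, setting (Keiko / the compass / in August)) is presupposed.
Fact (7) keeps same agent, thing, setting (Keiko / the compass / in August) but has recipient = Clara; that refutes the reply.
(Fact (5) would refute a reading with focus on the setting — but that is not what the question asks.)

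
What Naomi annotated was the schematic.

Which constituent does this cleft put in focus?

the schematic

In a pseudo-cleft "What ... was X", the post-copular constituent X is the focus.
Here the focus is "the schematic". The backgrounded (presupposed) material includes "Naomi".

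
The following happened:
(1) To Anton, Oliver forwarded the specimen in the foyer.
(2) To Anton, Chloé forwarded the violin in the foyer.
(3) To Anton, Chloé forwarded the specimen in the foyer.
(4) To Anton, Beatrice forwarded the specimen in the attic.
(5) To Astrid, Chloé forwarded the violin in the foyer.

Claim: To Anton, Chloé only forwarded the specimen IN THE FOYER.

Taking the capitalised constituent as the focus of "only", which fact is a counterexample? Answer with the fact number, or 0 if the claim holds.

0

The capitals mark "in the foyer" as focus. So "only" rules out other settings, with the rest (Chloé as agent and the specimen as thing and Anton as recipient) as background.
Every other fact changes something in the background, not just the setting. Nothing refutes the claim.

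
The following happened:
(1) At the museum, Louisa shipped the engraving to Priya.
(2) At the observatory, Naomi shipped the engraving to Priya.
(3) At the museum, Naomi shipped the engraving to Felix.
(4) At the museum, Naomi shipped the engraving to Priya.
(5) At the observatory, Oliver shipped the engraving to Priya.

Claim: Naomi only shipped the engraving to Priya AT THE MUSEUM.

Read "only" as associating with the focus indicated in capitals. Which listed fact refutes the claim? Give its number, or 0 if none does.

2

Focus (in capitals) is "at the museum" — the setting. "Only" excludes alternative settings while holding fixed agent = Naomi, thing = the engraving, recipient = Priya.
Fact (2) shares the background but differs in setting (at the observatory) — a counterexample.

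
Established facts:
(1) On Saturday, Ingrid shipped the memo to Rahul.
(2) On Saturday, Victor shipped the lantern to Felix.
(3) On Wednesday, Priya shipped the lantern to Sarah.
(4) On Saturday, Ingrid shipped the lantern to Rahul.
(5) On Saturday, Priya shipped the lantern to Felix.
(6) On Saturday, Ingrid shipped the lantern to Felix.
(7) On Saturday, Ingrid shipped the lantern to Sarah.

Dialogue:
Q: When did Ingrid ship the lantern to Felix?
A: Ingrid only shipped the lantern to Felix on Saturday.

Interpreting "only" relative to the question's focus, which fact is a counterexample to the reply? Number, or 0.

0

Answering "When did ...?" puts focus on the setting — here, "on Saturday".
"Only" then excludes alternative settings while the background — agent = Ingrid, thing = the lantern, recipient = Felix — is held fixed.
No fact keeps agent = Ingrid, thing = the lantern, recipient = Felix while changing the setting; every other fact differs on something backgrounded. The reply stands.
(Fact (4) would refute a reading with focus on the recipient — but that is not what the question asks.)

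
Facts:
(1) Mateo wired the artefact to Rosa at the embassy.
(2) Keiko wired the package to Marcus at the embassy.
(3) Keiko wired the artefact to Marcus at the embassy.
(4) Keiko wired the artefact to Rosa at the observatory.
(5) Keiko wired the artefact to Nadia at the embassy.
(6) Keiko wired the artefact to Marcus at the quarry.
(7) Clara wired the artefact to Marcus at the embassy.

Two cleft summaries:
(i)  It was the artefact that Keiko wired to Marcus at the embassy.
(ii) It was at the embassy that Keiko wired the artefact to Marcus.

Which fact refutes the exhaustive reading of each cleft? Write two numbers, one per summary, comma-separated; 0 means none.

(i): focus "the artefact". Looking for agent = Keiko, recipient = Marcus, setting = at the embassy with some other thing — fact (2) has the package there. Refuted.
(ii): focus "at the embassy". Looking for agent = Keiko, thing = the artefact, recipient = Marcus with some other setting — fact (6) has at the quarry there. Refuted.

2, 6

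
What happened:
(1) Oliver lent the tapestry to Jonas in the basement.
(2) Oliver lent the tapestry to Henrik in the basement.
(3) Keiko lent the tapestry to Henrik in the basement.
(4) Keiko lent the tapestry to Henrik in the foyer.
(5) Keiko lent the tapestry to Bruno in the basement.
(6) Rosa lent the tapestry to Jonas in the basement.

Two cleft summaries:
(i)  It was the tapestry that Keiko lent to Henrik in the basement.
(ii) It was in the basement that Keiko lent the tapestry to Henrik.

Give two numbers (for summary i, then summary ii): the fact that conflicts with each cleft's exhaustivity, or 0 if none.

(i): focus "the tapestry". No fact shares Keiko as agent and Henrik as recipient and in the basement as setting with a different thing. 0.
(ii): focus "in the basement". Looking for Keiko as agent and the tapestry as thing and Henrik as recipient with some other setting — fact (4) has in the foyer there. Refuted.

0, 4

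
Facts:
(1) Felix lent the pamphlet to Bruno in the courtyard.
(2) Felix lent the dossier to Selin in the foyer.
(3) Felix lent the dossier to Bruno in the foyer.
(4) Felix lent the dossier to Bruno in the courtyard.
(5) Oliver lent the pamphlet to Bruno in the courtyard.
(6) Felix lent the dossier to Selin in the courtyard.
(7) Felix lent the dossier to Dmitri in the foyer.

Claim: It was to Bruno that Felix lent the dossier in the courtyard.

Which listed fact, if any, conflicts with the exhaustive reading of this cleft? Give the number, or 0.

Focus of the cleft: "Bruno" (the recipient). Presupposed background: same agent, thing, setting (Felix / the dossier / in the courtyard).
Exhaustivity: Bruno is the only recipient satisfying that background.
But fact (6) also has same agent, thing, setting (Felix / the dossier / in the courtyard), with recipient = Selin — so the exhaustive reading fails.

6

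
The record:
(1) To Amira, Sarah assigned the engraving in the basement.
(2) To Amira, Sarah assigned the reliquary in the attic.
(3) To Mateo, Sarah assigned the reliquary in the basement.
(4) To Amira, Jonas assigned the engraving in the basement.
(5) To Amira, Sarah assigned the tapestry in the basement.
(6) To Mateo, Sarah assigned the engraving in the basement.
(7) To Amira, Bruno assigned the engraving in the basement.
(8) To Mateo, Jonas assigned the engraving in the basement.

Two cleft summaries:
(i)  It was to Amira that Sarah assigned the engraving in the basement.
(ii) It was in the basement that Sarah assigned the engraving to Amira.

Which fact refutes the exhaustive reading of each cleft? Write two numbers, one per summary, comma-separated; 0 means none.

6, 0

Summary (i) focuses "Amira" (the recipient); background agent = Sarah, thing = the engraving, setting = in the basement. Fact (6) matches that background with recipient = Mateo — refutes (i).
Summary (ii) focuses "in the basement" (the setting); background agent = Sarah, thing = the engraving, recipient = Amira. No fact matches that background with a different setting, so 0.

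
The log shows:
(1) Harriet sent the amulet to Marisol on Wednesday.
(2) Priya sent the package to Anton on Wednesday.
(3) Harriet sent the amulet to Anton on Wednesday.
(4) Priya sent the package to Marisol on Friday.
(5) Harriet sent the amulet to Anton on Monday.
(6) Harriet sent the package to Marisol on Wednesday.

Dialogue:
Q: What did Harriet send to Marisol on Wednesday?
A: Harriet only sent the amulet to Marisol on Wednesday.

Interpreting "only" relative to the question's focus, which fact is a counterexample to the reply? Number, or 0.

Answering "What did ...?" puts focus on the thing — here, "the amulet".
"Only" then excludes alternative things while the background — agent = Harriet, recipient = Marisol, setting = on Wednesday — is held fixed.
Fact (6) shares the background with a different thing (the package) — counterexample.
(Fact (3) would refute a reading with focus on the recipient — but that is not what the question asks.)

6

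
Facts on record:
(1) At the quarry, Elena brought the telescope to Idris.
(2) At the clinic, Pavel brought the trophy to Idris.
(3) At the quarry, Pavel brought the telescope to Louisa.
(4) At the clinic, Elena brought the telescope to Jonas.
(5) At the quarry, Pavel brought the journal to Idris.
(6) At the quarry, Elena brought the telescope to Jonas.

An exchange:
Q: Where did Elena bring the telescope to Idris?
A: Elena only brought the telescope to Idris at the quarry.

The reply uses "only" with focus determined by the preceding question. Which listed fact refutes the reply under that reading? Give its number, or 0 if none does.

Answering "Where did ...?" puts focus on the setting — here, "at the quarry".
"Only" then excludes alternative settings while the background — agent = Elena, thing = the telescope, recipient = Idris — is held fixed.
No fact keeps agent = Elena, thing = the telescope, recipient = Idris while changing the setting; every other fact differs on something backgrounded. The reply stands.
(Fact (6) would refute a reading with focus on the recipient — but that is not what the question asks.)

0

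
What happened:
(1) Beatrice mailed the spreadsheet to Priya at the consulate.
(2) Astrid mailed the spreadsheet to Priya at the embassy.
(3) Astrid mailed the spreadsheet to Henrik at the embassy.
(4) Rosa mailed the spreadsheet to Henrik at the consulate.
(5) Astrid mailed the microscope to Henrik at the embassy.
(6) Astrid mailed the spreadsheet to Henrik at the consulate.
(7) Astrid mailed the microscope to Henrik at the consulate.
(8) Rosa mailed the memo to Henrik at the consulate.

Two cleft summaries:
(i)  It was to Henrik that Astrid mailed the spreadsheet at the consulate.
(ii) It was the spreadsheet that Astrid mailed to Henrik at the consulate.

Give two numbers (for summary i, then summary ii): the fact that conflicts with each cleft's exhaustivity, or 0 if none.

(i): focus "Henrik". No fact shares Astrid as agent and the spreadsheet as thing and at the consulate as setting with a different recipient. 0.
(ii): focus "the spreadsheet". Looking for Astrid as agent and Henrik as recipient and at the consulate as setting with some other thing — fact (7) has the microscope there. Refuted.

0, 7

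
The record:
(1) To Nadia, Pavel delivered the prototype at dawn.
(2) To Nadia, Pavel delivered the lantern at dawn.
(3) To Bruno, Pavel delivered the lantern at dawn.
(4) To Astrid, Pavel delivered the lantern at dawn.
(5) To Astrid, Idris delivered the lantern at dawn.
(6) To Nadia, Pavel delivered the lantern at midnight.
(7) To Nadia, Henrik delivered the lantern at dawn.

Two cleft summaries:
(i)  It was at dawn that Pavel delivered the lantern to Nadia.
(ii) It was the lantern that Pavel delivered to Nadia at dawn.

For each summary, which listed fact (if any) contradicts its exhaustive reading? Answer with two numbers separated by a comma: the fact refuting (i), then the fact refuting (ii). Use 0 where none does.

Summary (i) focuses "at dawn" (the setting); background same agent, thing, recipient (Pavel / the lantern / Nadia). Fact (6) matches that background with setting = at midnight — refutes (i).
Summary (ii) focuses "the lantern" (the thing); background same agent, recipient, setting (Pavel / Nadia / at dawn). Fact (1) matches that background with thing = the prototype — refutes (ii).

6, 1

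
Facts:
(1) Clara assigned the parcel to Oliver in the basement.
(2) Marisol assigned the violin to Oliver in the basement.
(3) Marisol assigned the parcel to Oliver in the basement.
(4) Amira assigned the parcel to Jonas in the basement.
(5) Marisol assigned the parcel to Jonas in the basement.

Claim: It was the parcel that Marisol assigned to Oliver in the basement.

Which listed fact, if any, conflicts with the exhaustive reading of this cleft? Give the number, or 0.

The cleft puts "the parcel" in focus and presupposes the open proposition with same agent, recipient, setting (Marisol / Oliver / in the basement).
Exhaustivity: the parcel is the only thing satisfying that background.
Fact (2) shares the background but with thing = the violin; exhaustivity is violated.

2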